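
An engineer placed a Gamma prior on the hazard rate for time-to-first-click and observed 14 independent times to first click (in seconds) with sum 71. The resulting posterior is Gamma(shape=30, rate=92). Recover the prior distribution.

Gamma–exponential conjugacy: posterior shape = α + n, posterior rate = β + Σtᵢ.
So α = 30 − 14 = 16 and β = 92 − 71 = 21.

Gamma(shape=16, rate=21)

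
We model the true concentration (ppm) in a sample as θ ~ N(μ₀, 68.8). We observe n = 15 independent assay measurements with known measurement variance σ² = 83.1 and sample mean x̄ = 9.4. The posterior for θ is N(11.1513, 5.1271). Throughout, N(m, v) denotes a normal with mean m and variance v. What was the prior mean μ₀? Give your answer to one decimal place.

With known observation variance, the Normal–Normal posterior has precision τ_n = τ₀ + n/σ² and mean μ_n = (τ₀μ₀ + (n/σ²)x̄)/τ_n.
Here τ₀ = 1/68.8 = 0.014535 and τ_data = 15/83.1 = 0.180505, so τ_n = 0.195040.
Rearranging for μ₀: μ₀ = (μ_n·τ_n − τ_data·x̄)/τ₀ = (11.1513·0.195040 − 0.180505·9.4) / 0.014535 = 0.478203/0.014535 ≈ 32.9.

μ₀ = 32.9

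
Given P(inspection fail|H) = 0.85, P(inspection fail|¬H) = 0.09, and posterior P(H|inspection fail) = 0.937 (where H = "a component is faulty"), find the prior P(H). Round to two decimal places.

Bayes' rule in odds form gives O(H|E) = O(H)·[P(E|H)/P(E|¬H)], hence O(H) = O(H|E)/LR.
Posterior odds = 0.937/(1−0.937) = 14.8730. LR = 0.85/0.09 = 9.4444.
Prior odds = 14.8730/9.4444 = 1.5748, so P(H) = 1.5748/(1+1.5748) ≈ 0.61.

P(H) = 0.61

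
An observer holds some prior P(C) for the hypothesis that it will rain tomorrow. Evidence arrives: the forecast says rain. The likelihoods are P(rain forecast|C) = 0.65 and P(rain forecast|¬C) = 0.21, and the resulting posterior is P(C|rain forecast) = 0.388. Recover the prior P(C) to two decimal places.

P(C) = 0.17

Bayes' rule in odds form gives O(C|E) = O(C)·[P(E|C)/P(E|¬C)], hence O(C) = O(C|E)/LR.
Posterior odds = 0.388/(1−0.388) = 0.6340. LR = 0.65/0.21 = 3.0952.
Prior odds = 0.6340/3.0952 = 0.2048, so P(C) = 0.2048/(1+0.2048) ≈ 0.17.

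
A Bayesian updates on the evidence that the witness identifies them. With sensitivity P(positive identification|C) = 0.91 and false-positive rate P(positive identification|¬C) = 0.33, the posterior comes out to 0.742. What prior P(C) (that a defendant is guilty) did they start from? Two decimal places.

P(C) = 0.51

Bayes' rule in odds form gives O(C|E) = O(C)·[P(E|C)/P(E|¬C)], hence O(C) = O(C|E)/LR.
Posterior odds = 0.742/(1−0.742) = 2.8760. LR = 0.91/0.33 = 2.7576.
Prior odds = 2.8760/2.7576 = 1.0429, so P(C) = 1.0429/(1+1.0429) ≈ 0.51.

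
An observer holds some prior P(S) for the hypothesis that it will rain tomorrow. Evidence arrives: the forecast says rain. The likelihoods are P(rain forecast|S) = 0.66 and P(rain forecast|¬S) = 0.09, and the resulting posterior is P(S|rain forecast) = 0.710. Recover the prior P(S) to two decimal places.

P(S) = 0.25

Bayes' rule in odds form gives O(S|E) = O(S)·[P(E|S)/P(E|¬S)], hence O(S) = O(S|E)/LR.
Posterior odds = 0.710/(1−0.710) = 2.4483. LR = 0.66/0.09 = 7.3333.
Prior odds = 2.4483/7.3333 = 0.3339, so P(S) = 0.3339/(1+0.3339) ≈ 0.25.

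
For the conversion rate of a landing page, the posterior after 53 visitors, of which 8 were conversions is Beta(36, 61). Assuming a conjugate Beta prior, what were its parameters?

Beta(28, 16)

Under Beta–binomial conjugacy the posterior parameters are (α+s, β+f).
So α = 36 − 8 = 28 and β = 61 − 45 = 16.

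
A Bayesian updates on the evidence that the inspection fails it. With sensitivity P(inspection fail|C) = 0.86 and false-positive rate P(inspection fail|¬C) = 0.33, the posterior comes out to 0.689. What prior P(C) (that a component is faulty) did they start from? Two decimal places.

In odds form, posterior odds = prior odds × likelihood ratio, so prior odds = posterior odds ÷ LR.
Posterior odds = 0.689/(1−0.689) = 2.2154. LR = 0.86/0.33 = 2.6061.
Prior odds = 2.2154/2.6061 = 0.8501, so P(C) = 0.8501/(1+0.8501) ≈ 0.46.

P(C) = 0.46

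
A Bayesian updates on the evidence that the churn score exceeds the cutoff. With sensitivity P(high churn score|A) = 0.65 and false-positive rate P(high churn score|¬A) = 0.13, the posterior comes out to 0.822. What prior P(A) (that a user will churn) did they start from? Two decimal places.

In odds form, posterior odds = prior odds × likelihood ratio, so prior odds = posterior odds ÷ LR.
Posterior odds = 0.822/(1−0.822) = 4.6180. LR = 0.65/0.13 = 5.0000.
Prior odds = 4.6180/5.0000 = 0.9236, so P(A) = 0.9236/(1+0.9236) ≈ 0.48.

P(A) = 0.48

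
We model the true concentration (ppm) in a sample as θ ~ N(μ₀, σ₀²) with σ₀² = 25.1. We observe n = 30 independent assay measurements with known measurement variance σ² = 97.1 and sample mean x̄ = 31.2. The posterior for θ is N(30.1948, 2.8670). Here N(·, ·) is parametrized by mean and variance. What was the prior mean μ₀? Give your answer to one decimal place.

With known observation variance, the Normal–Normal posterior has precision τ_n = τ₀ + n/σ² and mean μ_n = (τ₀μ₀ + (n/σ²)x̄)/τ_n.
Here τ₀ = 1/25.1 = 0.039841 and τ_data = 30/97.1 = 0.308960, so τ_n = 0.348801.
Rearranging for μ₀: μ₀ = (μ_n·τ_n − τ_data·x̄)/τ₀ = (30.1948·0.348801 − 0.308960·31.2) / 0.039841 = 0.892424/0.039841 ≈ 22.4.

μ₀ = 22.4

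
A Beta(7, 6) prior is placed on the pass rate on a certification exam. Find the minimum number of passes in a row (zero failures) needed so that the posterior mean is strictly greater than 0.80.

After k passes and 0 failures the posterior is Beta(7+k, 6), with mean (7+k)/(7+6+k).
Set (7+k)/(13+k) > 0.80 and solve: k > (0.80·13 − 7)/(1 − 0.80) = 17.000.
The smallest integer exceeding 17.000 is 18, and checking k=18: (25)/(31) = 0.8065 > 0.80.

k = 18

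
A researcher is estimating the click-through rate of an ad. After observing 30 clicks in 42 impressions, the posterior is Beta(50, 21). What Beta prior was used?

Beta is conjugate to the binomial likelihood: posterior = Beta(a+s, b+f).
Subtract the data counts: 50−30=20, 21−12=9.

Beta(20, 9)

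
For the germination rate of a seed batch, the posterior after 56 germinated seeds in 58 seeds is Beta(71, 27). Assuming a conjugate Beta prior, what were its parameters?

Beta(15, 25)

Under Beta–binomial conjugacy the posterior parameters are (a+s, b+f).
Subtract the data counts: 71−56=15, 27−2=25.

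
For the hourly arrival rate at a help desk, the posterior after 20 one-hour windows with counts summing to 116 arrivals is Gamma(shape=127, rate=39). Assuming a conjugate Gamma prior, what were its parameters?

Gamma(shape=11, rate=19)

A Gamma(α, β) prior (rate parametrization) on a Poisson rate with n observations summing to S gives posterior Gamma(α+S, β+n).
So α = 127 − 116 = 11 and β = 39 − 20 = 19.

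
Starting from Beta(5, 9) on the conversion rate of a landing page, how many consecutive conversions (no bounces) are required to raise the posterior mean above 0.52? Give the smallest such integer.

k = 5

After k conversions and 0 bounces the posterior is Beta(5+k, 9), with mean (5+k)/(5+9+k).
Set (5+k)/(14+k) > 0.52 and solve: k > (0.52·14 − 5)/(1 − 0.52) = 4.750.
The smallest integer exceeding 4.750 is 5.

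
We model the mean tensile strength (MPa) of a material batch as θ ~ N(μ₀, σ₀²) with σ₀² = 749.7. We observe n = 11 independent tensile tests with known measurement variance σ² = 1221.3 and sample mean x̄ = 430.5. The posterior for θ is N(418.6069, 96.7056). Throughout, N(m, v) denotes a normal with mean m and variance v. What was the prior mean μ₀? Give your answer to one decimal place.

With known observation variance, the Normal–Normal posterior has precision τ_n = τ₀ + n/σ² and mean μ_n = (τ₀μ₀ + (n/σ²)x̄)/τ_n.
Here τ₀ = 1/749.7 = 0.001334 and τ_data = 11/1221.3 = 0.009007, so τ_n = 0.010341.
Rearranging for μ₀: μ₀ = (μ_n·τ_n − τ_data·x̄)/τ₀ = (418.6069·0.010341 − 0.009007·430.5) / 0.001334 = 0.451300/0.001334 ≈ 338.3.

μ₀ = 338.3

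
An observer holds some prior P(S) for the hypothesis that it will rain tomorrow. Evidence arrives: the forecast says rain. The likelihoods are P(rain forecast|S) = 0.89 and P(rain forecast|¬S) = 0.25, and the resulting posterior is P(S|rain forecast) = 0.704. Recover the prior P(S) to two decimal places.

In odds form, posterior odds = prior odds × likelihood ratio, so prior odds = posterior odds ÷ LR.
Posterior odds = 0.704/(1−0.704) = 2.3784. LR = 0.89/0.25 = 3.5600.
Prior odds = 2.3784/3.5600 = 0.6681, so P(S) = 0.6681/(1+0.6681) ≈ 0.40.

P(S) = 0.40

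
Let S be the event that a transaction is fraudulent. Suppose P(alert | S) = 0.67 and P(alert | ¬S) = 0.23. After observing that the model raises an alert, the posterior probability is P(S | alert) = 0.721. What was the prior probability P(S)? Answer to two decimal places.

Bayes' rule in odds form gives O(S|E) = O(S)·[P(E|S)/P(E|¬S)], hence O(S) = O(S|E)/LR.
Posterior odds = 0.721/(1−0.721) = 2.5842. LR = 0.67/0.23 = 2.9130.
Prior odds = 2.5842/2.9130 = 0.8871, so P(S) = 0.8871/(1+0.8871) ≈ 0.47.

P(S) = 0.47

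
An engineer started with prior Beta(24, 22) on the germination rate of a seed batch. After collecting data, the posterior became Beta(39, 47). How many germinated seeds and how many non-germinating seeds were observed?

15 germinated seeds and 25 non-germinating seeds

A Beta(α, β) prior with s successes and f failures in binomial data gives a Beta(α+s, β+f) posterior.
So s = 39 − 24 = 15 and f = 47 − 22 = 25.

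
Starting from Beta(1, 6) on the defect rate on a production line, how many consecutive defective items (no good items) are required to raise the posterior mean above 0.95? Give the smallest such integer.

k = 114

After k defective items and 0 good items the posterior is Beta(1+k, 6), with mean (1+k)/(1+6+k).
Set (1+k)/(7+k) > 0.95 and solve: k > (0.95·7 − 1)/(1 − 0.95) = 113.000.
The smallest integer exceeding 113.000 is 114.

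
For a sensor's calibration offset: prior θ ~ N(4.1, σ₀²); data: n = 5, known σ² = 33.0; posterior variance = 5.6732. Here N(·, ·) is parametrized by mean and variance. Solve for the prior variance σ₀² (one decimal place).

Posterior precision equals prior precision plus data precision: 1/σ_n² = 1/σ₀² + n/σ².
So 1/σ₀² = 1/5.6732 − 5/33.0 = 0.176267 − 0.151515 = 0.024752.
Hence σ₀² = 1/0.024752 ≈ 40.4.

σ₀² = 40.4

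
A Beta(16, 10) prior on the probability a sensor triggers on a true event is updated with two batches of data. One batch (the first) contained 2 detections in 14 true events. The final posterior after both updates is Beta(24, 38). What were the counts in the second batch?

Sequential conjugate updates are equivalent to a single update on the pooled data, so total successes = posterior α − prior α and total failures = posterior β − prior β.
Total across both batches: 24−16=8 detections, 38−10=28 misses.
Subtract the first batch: 8−2=6 detections and 28−12=16 misses.

6 detections and 16 misses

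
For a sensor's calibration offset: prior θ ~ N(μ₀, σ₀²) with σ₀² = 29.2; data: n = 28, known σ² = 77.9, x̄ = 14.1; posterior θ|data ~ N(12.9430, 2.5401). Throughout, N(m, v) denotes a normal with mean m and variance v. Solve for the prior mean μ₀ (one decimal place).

μ₀ = 0.8

The posterior mean is a precision-weighted average: μ_n = (τ₀μ₀ + τ_data·x̄)/(τ₀+τ_data), with τ₀=1/σ₀² and τ_data=n/σ².
Here τ₀ = 1/29.2 = 0.034247 and τ_data = 28/77.9 = 0.359435, so τ_n = 0.393682.
Rearranging for μ₀: μ₀ = (μ_n·τ_n − τ_data·x̄)/τ₀ = (12.9430·0.393682 − 0.359435·14.1) / 0.034247 = 0.027393/0.034247 ≈ 0.8.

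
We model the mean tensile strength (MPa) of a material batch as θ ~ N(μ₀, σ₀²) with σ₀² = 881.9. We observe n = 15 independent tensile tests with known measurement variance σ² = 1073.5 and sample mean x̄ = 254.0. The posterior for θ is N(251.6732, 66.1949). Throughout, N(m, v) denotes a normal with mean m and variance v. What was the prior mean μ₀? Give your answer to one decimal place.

With known observation variance, the Normal–Normal posterior has precision τ_n = τ₀ + n/σ² and mean μ_n = (τ₀μ₀ + (n/σ²)x̄)/τ_n.
Here τ₀ = 1/881.9 = 0.001134 and τ_data = 15/1073.5 = 0.013973, so τ_n = 0.015107.
Rearranging for μ₀: μ₀ = (μ_n·τ_n − τ_data·x̄)/τ₀ = (251.6732·0.015107 − 0.013973·254.0) / 0.001134 = 0.252885/0.001134 ≈ 223.0.

μ₀ = 223.0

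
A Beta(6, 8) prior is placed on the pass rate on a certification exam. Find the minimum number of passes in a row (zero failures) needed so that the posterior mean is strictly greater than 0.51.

k = 3

After k passes and 0 failures the posterior is Beta(6+k, 8), with mean (6+k)/(6+8+k).
Set (6+k)/(14+k) > 0.51 and solve: k > (0.51·14 − 6)/(1 − 0.51) = 2.327.
The smallest integer exceeding 2.327 is 3, and checking k=3: (9)/(17) = 0.5294 > 0.51.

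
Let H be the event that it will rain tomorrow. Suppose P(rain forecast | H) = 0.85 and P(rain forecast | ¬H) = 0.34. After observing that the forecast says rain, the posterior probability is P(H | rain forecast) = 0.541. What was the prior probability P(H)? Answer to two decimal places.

P(H) = 0.32

In odds form, posterior odds = prior odds × likelihood ratio, so prior odds = posterior odds ÷ LR.
Posterior odds = 0.541/(1−0.541) = 1.1786. LR = 0.85/0.34 = 2.5000.
Prior odds = 1.1786/2.5000 = 0.4714, so P(H) = 0.4714/(1+0.4714) ≈ 0.32.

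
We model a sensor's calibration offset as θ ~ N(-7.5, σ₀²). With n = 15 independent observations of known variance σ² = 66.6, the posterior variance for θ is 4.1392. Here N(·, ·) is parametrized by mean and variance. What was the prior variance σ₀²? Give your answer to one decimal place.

σ₀² = 61.1

For the Normal–Normal model with known σ², precisions add: τ_n = τ₀ + n/σ².
So 1/σ₀² = 1/4.1392 − 15/66.6 = 0.241593 − 0.225225 = 0.016368.
Hence σ₀² = 1/0.016368 ≈ 61.1.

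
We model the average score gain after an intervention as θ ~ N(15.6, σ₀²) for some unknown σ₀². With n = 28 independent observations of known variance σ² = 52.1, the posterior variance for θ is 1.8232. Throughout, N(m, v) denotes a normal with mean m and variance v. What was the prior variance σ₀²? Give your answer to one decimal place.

Posterior precision equals prior precision plus data precision: 1/σ_n² = 1/σ₀² + n/σ².
So 1/σ₀² = 1/1.8232 − 28/52.1 = 0.548486 − 0.537428 = 0.011058.
Hence σ₀² = 1/0.011058 ≈ 90.4.

σ₀² = 90.4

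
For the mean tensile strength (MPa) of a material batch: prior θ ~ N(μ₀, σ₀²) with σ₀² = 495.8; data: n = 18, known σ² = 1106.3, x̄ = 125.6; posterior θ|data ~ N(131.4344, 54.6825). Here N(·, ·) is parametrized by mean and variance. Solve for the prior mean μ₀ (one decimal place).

μ₀ = 178.5

The posterior mean is a precision-weighted average: μ_n = (τ₀μ₀ + τ_data·x̄)/(τ₀+τ_data), with τ₀=1/σ₀² and τ_data=n/σ².
Here τ₀ = 1/495.8 = 0.002017 and τ_data = 18/1106.3 = 0.016270, so τ_n = 0.018287.
Rearranging for μ₀: μ₀ = (μ_n·τ_n − τ_data·x̄)/τ₀ = (131.4344·0.018287 − 0.016270·125.6) / 0.002017 = 0.360029/0.002017 ≈ 178.5.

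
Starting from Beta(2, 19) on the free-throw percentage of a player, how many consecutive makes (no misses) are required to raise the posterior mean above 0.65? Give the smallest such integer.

k = 34

After k makes and 0 misses the posterior is Beta(2+k, 19), with mean (2+k)/(2+19+k).
Set (2+k)/(21+k) > 0.65 and solve: k > (0.65·21 − 2)/(1 − 0.65) = 33.286.
The smallest integer exceeding 33.286 is 34.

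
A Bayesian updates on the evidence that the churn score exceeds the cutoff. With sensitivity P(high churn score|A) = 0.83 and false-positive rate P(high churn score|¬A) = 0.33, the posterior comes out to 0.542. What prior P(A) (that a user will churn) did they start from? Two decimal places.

Bayes' rule in odds form gives O(A|E) = O(A)·[P(E|A)/P(E|¬A)], hence O(A) = O(A|E)/LR.
Posterior odds = 0.542/(1−0.542) = 1.1834. LR = 0.83/0.33 = 2.5152.
Prior odds = 1.1834/2.5152 = 0.4705, so P(A) = 0.4705/(1+0.4705) ≈ 0.32.

P(A) = 0.32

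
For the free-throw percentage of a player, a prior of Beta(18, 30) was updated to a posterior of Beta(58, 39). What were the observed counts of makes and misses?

40 makes and 9 misses

Under Beta–binomial conjugacy the posterior parameters are (a+s, b+f).
Match parameters: s=58−18=40, f=39−30=9.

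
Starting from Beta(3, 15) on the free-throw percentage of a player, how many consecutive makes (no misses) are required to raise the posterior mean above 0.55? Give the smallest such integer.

k = 16

After k makes and 0 misses the posterior is Beta(3+k, 15), with mean (3+k)/(3+15+k).
Set (3+k)/(18+k) > 0.55 and solve: k > (0.55·18 − 3)/(1 − 0.55) = 15.333.
The smallest integer exceeding 15.333 is 16.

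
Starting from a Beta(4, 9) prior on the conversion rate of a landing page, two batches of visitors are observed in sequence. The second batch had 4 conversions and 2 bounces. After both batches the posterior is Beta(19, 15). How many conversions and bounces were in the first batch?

11 conversions and 4 bounces

Because Beta–binomial updating is additive in the counts, the combined data contributed (α_post−α_prior, β_post−β_prior) successes and failures.
Total across both batches: 19−4=15 conversions, 15−9=6 bounces.
Subtract the second batch: 15−4=11 conversions and 6−2=4 bounces.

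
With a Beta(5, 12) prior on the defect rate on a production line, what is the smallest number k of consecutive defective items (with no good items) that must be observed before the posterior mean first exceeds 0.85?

After k defective items and 0 good items the posterior is Beta(5+k, 12), with mean (5+k)/(5+12+k).
Set (5+k)/(17+k) > 0.85 and solve: k > (0.85·17 − 5)/(1 − 0.85) = 63.000.
The smallest integer exceeding 63.000 is 64, and checking k=64: (69)/(81) = 0.8519 > 0.85.

k = 64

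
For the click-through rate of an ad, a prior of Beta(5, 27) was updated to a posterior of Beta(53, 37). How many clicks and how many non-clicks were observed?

48 clicks and 10 non-clicks

Under Beta–binomial conjugacy the posterior parameters are (a+s, b+f).
So s = 53 − 5 = 48 and f = 37 − 27 = 10.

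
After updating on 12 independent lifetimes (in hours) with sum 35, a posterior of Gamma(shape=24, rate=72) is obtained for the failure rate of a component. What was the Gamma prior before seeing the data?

Gamma(shape=12, rate=37)

For an exponential likelihood with a Gamma(α, β) prior on the rate, n observations with total T give posterior Gamma(α+n, β+T).
So α = 24 − 12 = 12 and β = 72 − 35 = 37.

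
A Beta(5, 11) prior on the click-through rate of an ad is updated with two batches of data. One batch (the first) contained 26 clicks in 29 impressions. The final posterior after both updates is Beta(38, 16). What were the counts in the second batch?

Sequential conjugate updates are equivalent to a single update on the pooled data, so total successes = posterior α − prior α and total failures = posterior β − prior β.
Total across both batches: 38−5=33 clicks, 16−11=5 non-clicks.
Subtract the first batch: 33−26=7 clicks and 5−3=2 non-clicks.

7 clicks and 2 non-clicks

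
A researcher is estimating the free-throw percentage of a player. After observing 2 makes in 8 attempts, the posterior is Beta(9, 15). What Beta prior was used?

Under Beta–binomial conjugacy the posterior parameters are (a+s, b+f).
So a = 9 − 2 = 7 and b = 15 − 6 = 9.

Beta(7, 9)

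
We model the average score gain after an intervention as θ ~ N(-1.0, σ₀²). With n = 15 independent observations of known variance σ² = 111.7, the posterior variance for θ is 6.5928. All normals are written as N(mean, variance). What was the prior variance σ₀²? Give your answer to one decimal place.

Posterior precision equals prior precision plus data precision: 1/σ_n² = 1/σ₀² + n/σ².
So 1/σ₀² = 1/6.5928 − 15/111.7 = 0.151681 − 0.134288 = 0.017393.
Hence σ₀² = 1/0.017393 ≈ 57.5.

σ₀² = 57.5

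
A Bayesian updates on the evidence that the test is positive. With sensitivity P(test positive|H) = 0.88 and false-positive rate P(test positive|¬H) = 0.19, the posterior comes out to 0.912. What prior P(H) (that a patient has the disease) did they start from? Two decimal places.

In odds form, posterior odds = prior odds × likelihood ratio, so prior odds = posterior odds ÷ LR.
Posterior odds = 0.912/(1−0.912) = 10.3636. LR = 0.88/0.19 = 4.6316.
Prior odds = 10.3636/4.6316 = 2.2376, so P(H) = 2.2376/(1+2.2376) ≈ 0.69.

P(H) = 0.69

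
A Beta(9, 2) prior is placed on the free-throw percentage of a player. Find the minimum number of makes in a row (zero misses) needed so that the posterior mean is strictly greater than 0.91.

After k makes and 0 misses the posterior is Beta(9+k, 2), with mean (9+k)/(9+2+k).
Set (9+k)/(11+k) > 0.91 and solve: k > (0.91·11 − 9)/(1 − 0.91) = 11.222.
The smallest integer exceeding 11.222 is 12.

k = 12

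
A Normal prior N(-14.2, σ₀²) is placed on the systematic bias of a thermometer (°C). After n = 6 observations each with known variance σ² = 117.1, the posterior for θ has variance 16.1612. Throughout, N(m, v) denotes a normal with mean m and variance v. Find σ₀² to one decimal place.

σ₀² = 94.0

Posterior precision equals prior precision plus data precision: 1/σ_n² = 1/σ₀² + n/σ².
So 1/σ₀² = 1/16.1612 − 6/117.1 = 0.061877 − 0.051238 = 0.010639.
Hence σ₀² = 1/0.010639 ≈ 94.0.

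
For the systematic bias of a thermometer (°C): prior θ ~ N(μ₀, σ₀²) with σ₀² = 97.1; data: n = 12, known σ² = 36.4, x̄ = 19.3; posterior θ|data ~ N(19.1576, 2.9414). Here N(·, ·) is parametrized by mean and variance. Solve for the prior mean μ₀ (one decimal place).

The posterior mean is a precision-weighted average: μ_n = (τ₀μ₀ + τ_data·x̄)/(τ₀+τ_data), with τ₀=1/σ₀² and τ_data=n/σ².
Here τ₀ = 1/97.1 = 0.010299 and τ_data = 12/36.4 = 0.329670, so τ_n = 0.339969.
Rearranging for μ₀: μ₀ = (μ_n·τ_n − τ_data·x̄)/τ₀ = (19.1576·0.339969 − 0.329670·19.3) / 0.010299 = 0.150359/0.010299 ≈ 14.6.

μ₀ = 14.6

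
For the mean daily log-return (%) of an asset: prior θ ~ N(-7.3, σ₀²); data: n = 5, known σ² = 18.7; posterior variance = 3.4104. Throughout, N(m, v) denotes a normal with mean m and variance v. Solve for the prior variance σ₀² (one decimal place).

σ₀² = 38.7

Posterior precision equals prior precision plus data precision: 1/σ_n² = 1/σ₀² + n/σ².
So 1/σ₀² = 1/3.4104 − 5/18.7 = 0.293221 − 0.267380 = 0.025841.
Hence σ₀² = 1/0.025841 ≈ 38.7.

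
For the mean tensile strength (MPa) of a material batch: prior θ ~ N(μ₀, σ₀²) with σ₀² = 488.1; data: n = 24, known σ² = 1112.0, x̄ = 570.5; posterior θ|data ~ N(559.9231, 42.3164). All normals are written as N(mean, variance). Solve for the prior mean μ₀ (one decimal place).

The posterior mean is a precision-weighted average: μ_n = (τ₀μ₀ + τ_data·x̄)/(τ₀+τ_data), with τ₀=1/σ₀² and τ_data=n/σ².
Here τ₀ = 1/488.1 = 0.002049 and τ_data = 24/1112.0 = 0.021583, so τ_n = 0.023632.
Rearranging for μ₀: μ₀ = (μ_n·τ_n − τ_data·x̄)/τ₀ = (559.9231·0.023632 − 0.021583·570.5) / 0.002049 = 0.919001/0.002049 ≈ 448.5.

μ₀ = 448.5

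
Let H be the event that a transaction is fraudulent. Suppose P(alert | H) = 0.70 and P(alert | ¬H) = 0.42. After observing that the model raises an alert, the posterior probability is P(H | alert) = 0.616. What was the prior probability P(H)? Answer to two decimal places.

P(H) = 0.49

In odds form, posterior odds = prior odds × likelihood ratio, so prior odds = posterior odds ÷ LR.
Posterior odds = 0.616/(1−0.616) = 1.6042. LR = 0.70/0.42 = 1.6667.
Prior odds = 1.6042/1.6667 = 0.9625, so P(H) = 0.9625/(1+0.9625) ≈ 0.49.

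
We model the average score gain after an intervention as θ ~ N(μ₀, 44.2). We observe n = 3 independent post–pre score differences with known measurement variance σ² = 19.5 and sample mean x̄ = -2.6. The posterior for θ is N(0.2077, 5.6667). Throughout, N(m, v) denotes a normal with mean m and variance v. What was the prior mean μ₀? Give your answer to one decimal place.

μ₀ = 19.3

The posterior mean is a precision-weighted average: μ_n = (τ₀μ₀ + τ_data·x̄)/(τ₀+τ_data), with τ₀=1/σ₀² and τ_data=n/σ².
Here τ₀ = 1/44.2 = 0.022624 and τ_data = 3/19.5 = 0.153846, so τ_n = 0.176470.
Rearranging for μ₀: μ₀ = (μ_n·τ_n − τ_data·x̄)/τ₀ = (0.2077·0.176470 − 0.153846·-2.6) / 0.022624 = 0.436652/0.022624 ≈ 19.3.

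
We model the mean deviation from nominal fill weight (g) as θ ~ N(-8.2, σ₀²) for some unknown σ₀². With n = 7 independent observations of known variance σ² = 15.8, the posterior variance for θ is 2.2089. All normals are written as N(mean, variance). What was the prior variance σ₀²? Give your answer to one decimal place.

σ₀² = 103.3

Posterior precision equals prior precision plus data precision: 1/σ_n² = 1/σ₀² + n/σ².
So 1/σ₀² = 1/2.2089 − 7/15.8 = 0.452714 − 0.443038 = 0.009676.
Hence σ₀² = 1/0.009676 ≈ 103.3.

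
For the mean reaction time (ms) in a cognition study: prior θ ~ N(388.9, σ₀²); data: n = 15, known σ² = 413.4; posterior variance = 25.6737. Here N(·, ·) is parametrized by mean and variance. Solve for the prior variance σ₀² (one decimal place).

σ₀² = 375.1

Posterior precision equals prior precision plus data precision: 1/σ_n² = 1/σ₀² + n/σ².
So 1/σ₀² = 1/25.6737 − 15/413.4 = 0.038950 − 0.036284 = 0.002666.
Hence σ₀² = 1/0.002666 ≈ 375.1.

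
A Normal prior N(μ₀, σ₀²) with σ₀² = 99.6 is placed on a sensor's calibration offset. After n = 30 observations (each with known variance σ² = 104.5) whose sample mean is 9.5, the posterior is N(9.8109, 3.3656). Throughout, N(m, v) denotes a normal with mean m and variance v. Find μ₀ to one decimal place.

The posterior mean is a precision-weighted average: μ_n = (τ₀μ₀ + τ_data·x̄)/(τ₀+τ_data), with τ₀=1/σ₀² and τ_data=n/σ².
Here τ₀ = 1/99.6 = 0.010040 and τ_data = 30/104.5 = 0.287081, so τ_n = 0.297121.
Rearranging for μ₀: μ₀ = (μ_n·τ_n − τ_data·x̄)/τ₀ = (9.8109·0.297121 − 0.287081·9.5) / 0.010040 = 0.187755/0.010040 ≈ 18.7.

μ₀ = 18.7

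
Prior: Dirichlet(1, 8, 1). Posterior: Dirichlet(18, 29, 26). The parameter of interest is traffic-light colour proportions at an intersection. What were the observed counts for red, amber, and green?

For a Dirichlet(α) prior with multinomial counts c, the posterior is Dirichlet(α + c) componentwise.
Counts are posterior − prior componentwise: 18−1=17, 29−8=21, 26−1=25.

counts (17, 21, 25)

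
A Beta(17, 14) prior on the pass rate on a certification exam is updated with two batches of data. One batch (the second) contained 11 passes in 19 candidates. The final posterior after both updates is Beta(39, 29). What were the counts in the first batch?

11 passes and 7 failures

Because Beta–binomial updating is additive in the counts, the combined data contributed (α_post−α_prior, β_post−β_prior) successes and failures.
Total across both batches: 39−17=22 passes, 29−14=15 failures.
Subtract the second batch: 22−11=11 passes and 15−8=7 failures.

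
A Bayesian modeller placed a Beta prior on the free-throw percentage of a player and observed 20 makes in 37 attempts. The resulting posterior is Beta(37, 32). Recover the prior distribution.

Beta(17, 15)

A Beta(α, β) prior with s successes and f failures in binomial data gives a Beta(α+s, β+f) posterior.
So α = 37 − 20 = 17 and β = 32 − 17 = 15.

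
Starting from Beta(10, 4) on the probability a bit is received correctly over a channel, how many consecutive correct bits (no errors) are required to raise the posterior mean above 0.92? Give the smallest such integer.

After k correct bits and 0 errors the posterior is Beta(10+k, 4), with mean (10+k)/(10+4+k).
Set (10+k)/(14+k) > 0.92 and solve: k > (0.92·14 − 10)/(1 − 0.92) = 36.000.
The smallest integer exceeding 36.000 is 37, and checking k=37: (47)/(51) = 0.9216 > 0.92.

k = 37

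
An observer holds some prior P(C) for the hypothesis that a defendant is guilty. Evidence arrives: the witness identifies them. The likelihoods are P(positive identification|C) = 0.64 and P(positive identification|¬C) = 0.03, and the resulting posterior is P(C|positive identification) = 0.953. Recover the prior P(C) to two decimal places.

Bayes' rule in odds form gives O(C|E) = O(C)·[P(E|C)/P(E|¬C)], hence O(C) = O(C|E)/LR.
Posterior odds = 0.953/(1−0.953) = 20.2766. LR = 0.64/0.03 = 21.3333.
Prior odds = 20.2766/21.3333 = 0.9505, so P(C) = 0.9505/(1+0.9505) ≈ 0.49.

P(C) = 0.49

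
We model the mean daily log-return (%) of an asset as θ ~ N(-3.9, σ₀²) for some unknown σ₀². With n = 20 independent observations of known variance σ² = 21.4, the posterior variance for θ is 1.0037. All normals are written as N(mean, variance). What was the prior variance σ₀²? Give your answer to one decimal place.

Posterior precision equals prior precision plus data precision: 1/σ_n² = 1/σ₀² + n/σ².
So 1/σ₀² = 1/1.0037 − 20/21.4 = 0.996314 − 0.934579 = 0.061735.
Hence σ₀² = 1/0.061735 ≈ 16.2.

σ₀² = 16.2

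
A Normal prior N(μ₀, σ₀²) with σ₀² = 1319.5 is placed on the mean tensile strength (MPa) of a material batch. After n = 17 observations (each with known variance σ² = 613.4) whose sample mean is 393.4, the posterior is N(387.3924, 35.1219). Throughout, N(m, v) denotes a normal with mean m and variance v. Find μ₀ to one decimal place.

μ₀ = 167.7

The posterior mean is a precision-weighted average: μ_n = (τ₀μ₀ + τ_data·x̄)/(τ₀+τ_data), with τ₀=1/σ₀² and τ_data=n/σ².
Here τ₀ = 1/1319.5 = 0.000758 and τ_data = 17/613.4 = 0.027714, so τ_n = 0.028472.
Rearranging for μ₀: μ₀ = (μ_n·τ_n − τ_data·x̄)/τ₀ = (387.3924·0.028472 − 0.027714·393.4) / 0.000758 = 0.127149/0.000758 ≈ 167.7.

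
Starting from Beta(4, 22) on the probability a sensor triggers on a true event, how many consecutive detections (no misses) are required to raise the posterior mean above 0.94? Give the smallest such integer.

After k detections and 0 misses the posterior is Beta(4+k, 22), with mean (4+k)/(4+22+k).
Set (4+k)/(26+k) > 0.94 and solve: k > (0.94·26 − 4)/(1 − 0.94) = 340.667.
The smallest integer exceeding 340.667 is 341, and checking k=341: (345)/(367) = 0.9401 > 0.94.

k = 341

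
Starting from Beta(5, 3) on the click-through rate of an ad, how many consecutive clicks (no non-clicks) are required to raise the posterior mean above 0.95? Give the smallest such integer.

k = 53

After k clicks and 0 non-clicks the posterior is Beta(5+k, 3), with mean (5+k)/(5+3+k).
Set (5+k)/(8+k) > 0.95 and solve: k > (0.95·8 − 5)/(1 − 0.95) = 52.000.
The smallest integer exceeding 52.000 is 53.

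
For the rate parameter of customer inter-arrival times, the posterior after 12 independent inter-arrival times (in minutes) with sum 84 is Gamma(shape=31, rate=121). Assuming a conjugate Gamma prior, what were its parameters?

Gamma(shape=19, rate=37)

Gamma–exponential conjugacy: posterior shape = α + n, posterior rate = β + Σtᵢ.
So α = 31 − 12 = 19 and β = 121 − 84 = 37.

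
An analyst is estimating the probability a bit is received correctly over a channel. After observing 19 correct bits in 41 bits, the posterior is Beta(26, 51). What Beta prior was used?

Under Beta–binomial conjugacy the posterior parameters are (α+s, β+f).
Subtract the data counts: 26−19=7, 51−22=29.

Beta(7, 29)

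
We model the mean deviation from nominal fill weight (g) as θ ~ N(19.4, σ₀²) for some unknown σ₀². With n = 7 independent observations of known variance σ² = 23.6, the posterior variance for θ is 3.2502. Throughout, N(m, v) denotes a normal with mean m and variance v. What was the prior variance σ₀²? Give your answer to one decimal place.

Posterior precision equals prior precision plus data precision: 1/σ_n² = 1/σ₀² + n/σ².
So 1/σ₀² = 1/3.2502 − 7/23.6 = 0.307673 − 0.296610 = 0.011063.
Hence σ₀² = 1/0.011063 ≈ 90.4.

σ₀² = 90.4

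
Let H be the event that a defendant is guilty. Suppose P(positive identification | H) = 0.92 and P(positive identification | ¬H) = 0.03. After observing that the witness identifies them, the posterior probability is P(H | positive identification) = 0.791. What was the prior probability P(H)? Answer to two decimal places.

Bayes' rule in odds form gives O(H|E) = O(H)·[P(E|H)/P(E|¬H)], hence O(H) = O(H|E)/LR.
Posterior odds = 0.791/(1−0.791) = 3.7847. LR = 0.92/0.03 = 30.6667.
Prior odds = 3.7847/30.6667 = 0.1234, so P(H) = 0.1234/(1+0.1234) ≈ 0.11.

P(H) = 0.11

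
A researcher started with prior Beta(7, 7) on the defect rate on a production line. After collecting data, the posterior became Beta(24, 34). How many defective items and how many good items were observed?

17 defective items and 27 good items

A Beta(α, β) prior with s successes and f failures in binomial data gives a Beta(α+s, β+f) posterior.
So s = 24 − 7 = 17 and f = 34 − 7 = 27.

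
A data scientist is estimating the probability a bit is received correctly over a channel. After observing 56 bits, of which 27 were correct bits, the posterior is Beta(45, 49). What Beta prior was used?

A Beta(α, β) prior with s successes and f failures in binomial data gives a Beta(α+s, β+f) posterior.
So α = 45 − 27 = 18 and β = 49 − 29 = 20.

Beta(18, 20)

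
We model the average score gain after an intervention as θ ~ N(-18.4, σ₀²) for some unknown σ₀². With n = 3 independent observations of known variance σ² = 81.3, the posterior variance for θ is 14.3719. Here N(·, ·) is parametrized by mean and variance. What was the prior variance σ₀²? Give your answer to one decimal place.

σ₀² = 30.6

For the Normal–Normal model with known σ², precisions add: τ_n = τ₀ + n/σ².
So 1/σ₀² = 1/14.3719 − 3/81.3 = 0.069580 − 0.036900 = 0.032680.
Hence σ₀² = 1/0.032680 ≈ 30.6.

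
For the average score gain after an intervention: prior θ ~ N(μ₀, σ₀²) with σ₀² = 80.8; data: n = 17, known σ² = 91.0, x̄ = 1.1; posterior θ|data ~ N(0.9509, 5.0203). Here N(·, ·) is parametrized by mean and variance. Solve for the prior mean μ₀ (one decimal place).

μ₀ = -1.3

With known observation variance, the Normal–Normal posterior has precision τ_n = τ₀ + n/σ² and mean μ_n = (τ₀μ₀ + (n/σ²)x̄)/τ_n.
Here τ₀ = 1/80.8 = 0.012376 and τ_data = 17/91.0 = 0.186813, so τ_n = 0.199189.
Rearranging for μ₀: μ₀ = (μ_n·τ_n − τ_data·x̄)/τ₀ = (0.9509·0.199189 − 0.186813·1.1) / 0.012376 = -0.016085/0.012376 ≈ -1.3.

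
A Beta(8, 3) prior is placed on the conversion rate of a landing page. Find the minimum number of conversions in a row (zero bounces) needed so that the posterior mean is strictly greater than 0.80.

k = 5

After k conversions and 0 bounces the posterior is Beta(8+k, 3), with mean (8+k)/(8+3+k).
Set (8+k)/(11+k) > 0.80 and solve: k > (0.80·11 − 8)/(1 − 0.80) = 4.000.
The smallest integer exceeding 4.000 is 5.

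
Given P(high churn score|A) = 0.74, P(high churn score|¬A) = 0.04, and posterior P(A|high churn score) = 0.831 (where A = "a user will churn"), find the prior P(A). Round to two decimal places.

In odds form, posterior odds = prior odds × likelihood ratio, so prior odds = posterior odds ÷ LR.
Posterior odds = 0.831/(1−0.831) = 4.9172. LR = 0.74/0.04 = 18.5000.
Prior odds = 4.9172/18.5000 = 0.2658, so P(A) = 0.2658/(1+0.2658) ≈ 0.21.

P(A) = 0.21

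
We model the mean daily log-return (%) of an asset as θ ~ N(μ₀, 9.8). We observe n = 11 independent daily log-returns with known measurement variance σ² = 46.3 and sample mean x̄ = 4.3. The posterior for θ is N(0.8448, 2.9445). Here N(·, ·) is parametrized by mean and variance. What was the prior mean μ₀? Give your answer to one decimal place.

μ₀ = -7.2

With known observation variance, the Normal–Normal posterior has precision τ_n = τ₀ + n/σ² and mean μ_n = (τ₀μ₀ + (n/σ²)x̄)/τ_n.
Here τ₀ = 1/9.8 = 0.102041 and τ_data = 11/46.3 = 0.237581, so τ_n = 0.339622.
Rearranging for μ₀: μ₀ = (μ_n·τ_n − τ_data·x̄)/τ₀ = (0.8448·0.339622 − 0.237581·4.3) / 0.102041 = -0.734686/0.102041 ≈ -7.2.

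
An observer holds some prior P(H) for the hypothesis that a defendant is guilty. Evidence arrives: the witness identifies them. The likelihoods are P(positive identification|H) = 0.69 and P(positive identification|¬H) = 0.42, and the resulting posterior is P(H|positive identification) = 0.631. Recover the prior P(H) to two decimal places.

P(H) = 0.51

Bayes' rule in odds form gives O(H|E) = O(H)·[P(E|H)/P(E|¬H)], hence O(H) = O(H|E)/LR.
Posterior odds = 0.631/(1−0.631) = 1.7100. LR = 0.69/0.42 = 1.6429.
Prior odds = 1.7100/1.6429 = 1.0408, so P(H) = 1.0408/(1+1.0408) ≈ 0.51.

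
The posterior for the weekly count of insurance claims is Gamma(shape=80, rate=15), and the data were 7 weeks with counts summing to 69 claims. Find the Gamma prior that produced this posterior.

Gamma(shape=11, rate=8)

A Gamma(α, β) prior (rate parametrization) on a Poisson rate with n observations summing to S gives posterior Gamma(α+S, β+n).
So α = 80 − 69 = 11 and β = 15 − 7 = 8.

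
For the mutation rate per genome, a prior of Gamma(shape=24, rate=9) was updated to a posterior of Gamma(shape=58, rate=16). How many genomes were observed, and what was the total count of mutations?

A Gamma(α, β) prior (rate parametrization) on a Poisson rate with n observations summing to S gives posterior Gamma(α+S, β+n).
Matching: Σxᵢ = 58 − 24 = 34 and n = 16 − 9 = 7.

n = 7 genomes with total 34 mutations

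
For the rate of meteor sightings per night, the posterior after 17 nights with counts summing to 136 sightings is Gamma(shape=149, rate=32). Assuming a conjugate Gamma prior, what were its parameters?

Gamma(shape=13, rate=15)

A Gamma(α, β) prior (rate parametrization) on a Poisson rate with n observations summing to S gives posterior Gamma(α+S, β+n).
So α = 149 − 136 = 13 and β = 32 − 17 = 15.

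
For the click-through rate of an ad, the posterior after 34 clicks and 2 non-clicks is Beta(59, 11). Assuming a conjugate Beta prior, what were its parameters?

Beta(25, 9)

A Beta(a, b) prior with s successes and f failures in binomial data gives a Beta(a+s, b+f) posterior.
Subtract the data counts: 59−34=25, 11−2=9.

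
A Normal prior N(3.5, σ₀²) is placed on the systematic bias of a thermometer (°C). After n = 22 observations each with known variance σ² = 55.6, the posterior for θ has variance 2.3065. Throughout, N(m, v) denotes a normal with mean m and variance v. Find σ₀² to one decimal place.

Posterior precision equals prior precision plus data precision: 1/σ_n² = 1/σ₀² + n/σ².
So 1/σ₀² = 1/2.3065 − 22/55.6 = 0.433557 − 0.395683 = 0.037874.
Hence σ₀² = 1/0.037874 ≈ 26.4.

σ₀² = 26.4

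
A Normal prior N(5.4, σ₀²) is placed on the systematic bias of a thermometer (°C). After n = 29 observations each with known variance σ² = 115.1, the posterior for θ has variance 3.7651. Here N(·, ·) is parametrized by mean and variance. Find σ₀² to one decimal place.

σ₀² = 73.3

For the Normal–Normal model with known σ², precisions add: τ_n = τ₀ + n/σ².
So 1/σ₀² = 1/3.7651 − 29/115.1 = 0.265597 − 0.251955 = 0.013642.
Hence σ₀² = 1/0.013642 ≈ 73.3.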